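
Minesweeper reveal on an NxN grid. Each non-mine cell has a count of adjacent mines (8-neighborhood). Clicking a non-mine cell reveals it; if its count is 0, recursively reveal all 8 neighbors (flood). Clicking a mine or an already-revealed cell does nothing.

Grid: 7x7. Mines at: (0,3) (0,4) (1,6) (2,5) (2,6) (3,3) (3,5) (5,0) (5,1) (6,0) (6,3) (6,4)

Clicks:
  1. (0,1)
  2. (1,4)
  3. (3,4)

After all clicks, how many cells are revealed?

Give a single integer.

Click 1 (0,1) count=0: revealed 15 new [(0,0) (0,1) (0,2) (1,0) (1,1) (1,2) (2,0) (2,1) (2,2) (3,0) (3,1) (3,2) (4,0) (4,1) (4,2)] -> total=15
Click 2 (1,4) count=3: revealed 1 new [(1,4)] -> total=16
Click 3 (3,4) count=3: revealed 1 new [(3,4)] -> total=17

Answer: 17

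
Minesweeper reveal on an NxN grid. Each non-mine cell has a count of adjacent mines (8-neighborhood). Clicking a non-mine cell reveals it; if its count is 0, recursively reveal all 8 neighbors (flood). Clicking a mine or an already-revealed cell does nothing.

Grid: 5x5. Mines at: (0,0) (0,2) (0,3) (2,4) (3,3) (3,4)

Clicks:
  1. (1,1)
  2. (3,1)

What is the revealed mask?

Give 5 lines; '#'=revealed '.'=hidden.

Answer: .....
###..
###..
###..
###..

Derivation:
Click 1 (1,1) count=2: revealed 1 new [(1,1)] -> total=1
Click 2 (3,1) count=0: revealed 11 new [(1,0) (1,2) (2,0) (2,1) (2,2) (3,0) (3,1) (3,2) (4,0) (4,1) (4,2)] -> total=12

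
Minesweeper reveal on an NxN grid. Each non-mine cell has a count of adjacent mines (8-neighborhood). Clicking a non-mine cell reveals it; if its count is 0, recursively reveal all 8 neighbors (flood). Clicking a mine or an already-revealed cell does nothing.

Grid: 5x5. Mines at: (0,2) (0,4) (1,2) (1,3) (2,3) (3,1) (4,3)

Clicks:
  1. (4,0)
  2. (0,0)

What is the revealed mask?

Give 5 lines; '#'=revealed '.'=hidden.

Click 1 (4,0) count=1: revealed 1 new [(4,0)] -> total=1
Click 2 (0,0) count=0: revealed 6 new [(0,0) (0,1) (1,0) (1,1) (2,0) (2,1)] -> total=7

Answer: ##...
##...
##...
.....
#....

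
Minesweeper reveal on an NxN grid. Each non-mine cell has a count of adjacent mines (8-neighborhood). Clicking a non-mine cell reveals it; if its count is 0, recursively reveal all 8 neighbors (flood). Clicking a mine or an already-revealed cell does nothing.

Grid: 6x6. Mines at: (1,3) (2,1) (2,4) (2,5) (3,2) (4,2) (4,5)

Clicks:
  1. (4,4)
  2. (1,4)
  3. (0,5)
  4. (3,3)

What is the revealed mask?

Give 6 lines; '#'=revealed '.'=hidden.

Click 1 (4,4) count=1: revealed 1 new [(4,4)] -> total=1
Click 2 (1,4) count=3: revealed 1 new [(1,4)] -> total=2
Click 3 (0,5) count=0: revealed 3 new [(0,4) (0,5) (1,5)] -> total=5
Click 4 (3,3) count=3: revealed 1 new [(3,3)] -> total=6

Answer: ....##
....##
......
...#..
....#.
......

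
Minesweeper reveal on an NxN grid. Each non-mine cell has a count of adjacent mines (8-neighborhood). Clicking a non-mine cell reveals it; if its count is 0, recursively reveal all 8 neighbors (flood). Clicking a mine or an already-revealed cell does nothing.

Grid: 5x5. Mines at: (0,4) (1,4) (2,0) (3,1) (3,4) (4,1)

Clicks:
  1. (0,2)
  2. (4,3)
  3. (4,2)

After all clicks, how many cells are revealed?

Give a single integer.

Click 1 (0,2) count=0: revealed 11 new [(0,0) (0,1) (0,2) (0,3) (1,0) (1,1) (1,2) (1,3) (2,1) (2,2) (2,3)] -> total=11
Click 2 (4,3) count=1: revealed 1 new [(4,3)] -> total=12
Click 3 (4,2) count=2: revealed 1 new [(4,2)] -> total=13

Answer: 13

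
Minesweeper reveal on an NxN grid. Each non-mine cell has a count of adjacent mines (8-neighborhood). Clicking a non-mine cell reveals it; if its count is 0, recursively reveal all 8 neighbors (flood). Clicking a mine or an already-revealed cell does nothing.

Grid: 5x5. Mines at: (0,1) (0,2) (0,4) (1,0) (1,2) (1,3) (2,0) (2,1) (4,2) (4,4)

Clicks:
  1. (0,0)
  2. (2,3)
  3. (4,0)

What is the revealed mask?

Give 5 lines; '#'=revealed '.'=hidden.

Answer: #....
.....
...#.
##...
##...

Derivation:
Click 1 (0,0) count=2: revealed 1 new [(0,0)] -> total=1
Click 2 (2,3) count=2: revealed 1 new [(2,3)] -> total=2
Click 3 (4,0) count=0: revealed 4 new [(3,0) (3,1) (4,0) (4,1)] -> total=6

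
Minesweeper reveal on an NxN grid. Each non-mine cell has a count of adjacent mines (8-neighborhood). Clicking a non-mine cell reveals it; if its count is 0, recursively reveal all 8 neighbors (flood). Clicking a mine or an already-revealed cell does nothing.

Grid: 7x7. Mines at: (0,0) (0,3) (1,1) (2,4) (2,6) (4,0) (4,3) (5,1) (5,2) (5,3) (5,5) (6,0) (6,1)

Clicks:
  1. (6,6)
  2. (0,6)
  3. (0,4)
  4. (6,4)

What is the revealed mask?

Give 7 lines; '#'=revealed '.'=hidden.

Answer: ....###
....###
.......
.......
.......
.......
....#.#

Derivation:
Click 1 (6,6) count=1: revealed 1 new [(6,6)] -> total=1
Click 2 (0,6) count=0: revealed 6 new [(0,4) (0,5) (0,6) (1,4) (1,5) (1,6)] -> total=7
Click 3 (0,4) count=1: revealed 0 new [(none)] -> total=7
Click 4 (6,4) count=2: revealed 1 new [(6,4)] -> total=8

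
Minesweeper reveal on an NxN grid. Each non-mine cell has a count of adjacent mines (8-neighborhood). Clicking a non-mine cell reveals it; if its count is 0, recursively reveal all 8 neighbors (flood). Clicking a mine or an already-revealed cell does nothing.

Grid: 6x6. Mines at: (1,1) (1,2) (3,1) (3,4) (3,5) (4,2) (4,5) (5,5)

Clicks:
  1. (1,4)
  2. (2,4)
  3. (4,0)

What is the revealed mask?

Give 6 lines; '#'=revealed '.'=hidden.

Click 1 (1,4) count=0: revealed 9 new [(0,3) (0,4) (0,5) (1,3) (1,4) (1,5) (2,3) (2,4) (2,5)] -> total=9
Click 2 (2,4) count=2: revealed 0 new [(none)] -> total=9
Click 3 (4,0) count=1: revealed 1 new [(4,0)] -> total=10

Answer: ...###
...###
...###
......
#.....
......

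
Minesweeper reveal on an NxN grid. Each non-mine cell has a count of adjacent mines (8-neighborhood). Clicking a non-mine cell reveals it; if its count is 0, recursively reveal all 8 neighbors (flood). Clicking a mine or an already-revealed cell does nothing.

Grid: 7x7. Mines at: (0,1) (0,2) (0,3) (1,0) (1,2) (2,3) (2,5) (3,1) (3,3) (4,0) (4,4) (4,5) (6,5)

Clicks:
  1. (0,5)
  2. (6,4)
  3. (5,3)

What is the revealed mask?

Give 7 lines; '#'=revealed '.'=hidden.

Click 1 (0,5) count=0: revealed 6 new [(0,4) (0,5) (0,6) (1,4) (1,5) (1,6)] -> total=6
Click 2 (6,4) count=1: revealed 1 new [(6,4)] -> total=7
Click 3 (5,3) count=1: revealed 1 new [(5,3)] -> total=8

Answer: ....###
....###
.......
.......
.......
...#...
....#..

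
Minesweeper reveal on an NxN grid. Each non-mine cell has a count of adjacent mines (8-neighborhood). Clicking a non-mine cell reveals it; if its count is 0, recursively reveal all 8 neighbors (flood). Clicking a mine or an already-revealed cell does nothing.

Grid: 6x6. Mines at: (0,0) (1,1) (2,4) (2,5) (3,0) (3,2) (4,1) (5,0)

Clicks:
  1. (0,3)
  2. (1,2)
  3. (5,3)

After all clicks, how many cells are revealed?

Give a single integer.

Answer: 19

Derivation:
Click 1 (0,3) count=0: revealed 8 new [(0,2) (0,3) (0,4) (0,5) (1,2) (1,3) (1,4) (1,5)] -> total=8
Click 2 (1,2) count=1: revealed 0 new [(none)] -> total=8
Click 3 (5,3) count=0: revealed 11 new [(3,3) (3,4) (3,5) (4,2) (4,3) (4,4) (4,5) (5,2) (5,3) (5,4) (5,5)] -> total=19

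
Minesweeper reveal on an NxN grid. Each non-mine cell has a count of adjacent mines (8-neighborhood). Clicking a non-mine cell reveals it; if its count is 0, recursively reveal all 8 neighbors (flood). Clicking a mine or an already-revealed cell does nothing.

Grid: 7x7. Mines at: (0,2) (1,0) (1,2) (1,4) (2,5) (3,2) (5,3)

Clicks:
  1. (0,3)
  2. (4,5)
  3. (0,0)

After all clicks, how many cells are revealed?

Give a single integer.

Click 1 (0,3) count=3: revealed 1 new [(0,3)] -> total=1
Click 2 (4,5) count=0: revealed 12 new [(3,4) (3,5) (3,6) (4,4) (4,5) (4,6) (5,4) (5,5) (5,6) (6,4) (6,5) (6,6)] -> total=13
Click 3 (0,0) count=1: revealed 1 new [(0,0)] -> total=14

Answer: 14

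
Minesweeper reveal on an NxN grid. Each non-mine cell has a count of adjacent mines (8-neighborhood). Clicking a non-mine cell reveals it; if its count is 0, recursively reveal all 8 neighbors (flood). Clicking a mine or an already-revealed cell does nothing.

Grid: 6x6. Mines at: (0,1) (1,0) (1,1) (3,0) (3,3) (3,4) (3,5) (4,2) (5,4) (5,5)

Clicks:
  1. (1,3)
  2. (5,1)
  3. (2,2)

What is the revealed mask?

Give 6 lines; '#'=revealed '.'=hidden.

Click 1 (1,3) count=0: revealed 12 new [(0,2) (0,3) (0,4) (0,5) (1,2) (1,3) (1,4) (1,5) (2,2) (2,3) (2,4) (2,5)] -> total=12
Click 2 (5,1) count=1: revealed 1 new [(5,1)] -> total=13
Click 3 (2,2) count=2: revealed 0 new [(none)] -> total=13

Answer: ..####
..####
..####
......
......
.#....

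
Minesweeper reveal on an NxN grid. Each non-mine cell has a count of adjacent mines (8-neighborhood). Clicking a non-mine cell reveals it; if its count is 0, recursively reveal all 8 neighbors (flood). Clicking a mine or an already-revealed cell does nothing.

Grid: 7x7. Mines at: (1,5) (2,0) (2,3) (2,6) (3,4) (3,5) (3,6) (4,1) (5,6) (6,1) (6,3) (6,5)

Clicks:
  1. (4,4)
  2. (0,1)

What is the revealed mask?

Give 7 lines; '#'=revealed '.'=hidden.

Answer: #####..
#####..
.......
.......
....#..
.......
.......

Derivation:
Click 1 (4,4) count=2: revealed 1 new [(4,4)] -> total=1
Click 2 (0,1) count=0: revealed 10 new [(0,0) (0,1) (0,2) (0,3) (0,4) (1,0) (1,1) (1,2) (1,3) (1,4)] -> total=11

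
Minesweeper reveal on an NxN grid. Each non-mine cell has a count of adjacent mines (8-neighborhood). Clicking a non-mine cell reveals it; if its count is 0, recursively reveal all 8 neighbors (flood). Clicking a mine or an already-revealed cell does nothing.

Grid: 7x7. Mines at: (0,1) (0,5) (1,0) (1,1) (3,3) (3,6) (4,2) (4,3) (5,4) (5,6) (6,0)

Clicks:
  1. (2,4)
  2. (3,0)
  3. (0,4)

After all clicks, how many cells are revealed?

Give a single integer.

Click 1 (2,4) count=1: revealed 1 new [(2,4)] -> total=1
Click 2 (3,0) count=0: revealed 8 new [(2,0) (2,1) (3,0) (3,1) (4,0) (4,1) (5,0) (5,1)] -> total=9
Click 3 (0,4) count=1: revealed 1 new [(0,4)] -> total=10

Answer: 10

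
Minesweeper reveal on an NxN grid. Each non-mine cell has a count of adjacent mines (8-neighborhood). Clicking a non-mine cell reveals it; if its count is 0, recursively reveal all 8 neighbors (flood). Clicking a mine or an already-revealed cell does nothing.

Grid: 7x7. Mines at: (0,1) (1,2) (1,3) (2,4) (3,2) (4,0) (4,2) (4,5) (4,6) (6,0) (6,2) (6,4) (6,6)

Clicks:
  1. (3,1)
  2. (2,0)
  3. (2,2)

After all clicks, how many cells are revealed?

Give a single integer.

Click 1 (3,1) count=3: revealed 1 new [(3,1)] -> total=1
Click 2 (2,0) count=0: revealed 5 new [(1,0) (1,1) (2,0) (2,1) (3,0)] -> total=6
Click 3 (2,2) count=3: revealed 1 new [(2,2)] -> total=7

Answer: 7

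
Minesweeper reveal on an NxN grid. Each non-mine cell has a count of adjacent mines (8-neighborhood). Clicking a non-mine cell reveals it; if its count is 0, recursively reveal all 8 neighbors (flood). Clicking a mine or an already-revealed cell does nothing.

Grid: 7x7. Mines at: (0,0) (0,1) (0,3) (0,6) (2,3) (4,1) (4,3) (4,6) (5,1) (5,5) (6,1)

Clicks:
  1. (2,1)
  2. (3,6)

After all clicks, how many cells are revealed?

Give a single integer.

Answer: 10

Derivation:
Click 1 (2,1) count=0: revealed 9 new [(1,0) (1,1) (1,2) (2,0) (2,1) (2,2) (3,0) (3,1) (3,2)] -> total=9
Click 2 (3,6) count=1: revealed 1 new [(3,6)] -> total=10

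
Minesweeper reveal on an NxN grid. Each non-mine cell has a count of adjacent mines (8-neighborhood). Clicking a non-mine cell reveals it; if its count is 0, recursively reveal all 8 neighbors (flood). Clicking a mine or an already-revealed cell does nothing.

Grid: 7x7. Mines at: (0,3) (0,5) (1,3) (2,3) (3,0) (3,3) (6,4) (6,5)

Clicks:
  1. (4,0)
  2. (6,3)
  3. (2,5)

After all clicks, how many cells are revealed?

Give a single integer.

Answer: 17

Derivation:
Click 1 (4,0) count=1: revealed 1 new [(4,0)] -> total=1
Click 2 (6,3) count=1: revealed 1 new [(6,3)] -> total=2
Click 3 (2,5) count=0: revealed 15 new [(1,4) (1,5) (1,6) (2,4) (2,5) (2,6) (3,4) (3,5) (3,6) (4,4) (4,5) (4,6) (5,4) (5,5) (5,6)] -> total=17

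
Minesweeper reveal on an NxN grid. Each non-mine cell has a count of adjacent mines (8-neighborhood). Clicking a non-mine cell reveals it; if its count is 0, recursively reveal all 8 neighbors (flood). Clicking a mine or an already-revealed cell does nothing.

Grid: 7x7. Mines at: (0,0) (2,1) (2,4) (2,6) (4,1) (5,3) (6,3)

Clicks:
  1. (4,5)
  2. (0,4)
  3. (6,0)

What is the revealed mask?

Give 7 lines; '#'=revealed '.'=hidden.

Answer: .######
.######
.......
....###
....###
###.###
###.###

Derivation:
Click 1 (4,5) count=0: revealed 12 new [(3,4) (3,5) (3,6) (4,4) (4,5) (4,6) (5,4) (5,5) (5,6) (6,4) (6,5) (6,6)] -> total=12
Click 2 (0,4) count=0: revealed 12 new [(0,1) (0,2) (0,3) (0,4) (0,5) (0,6) (1,1) (1,2) (1,3) (1,4) (1,5) (1,6)] -> total=24
Click 3 (6,0) count=0: revealed 6 new [(5,0) (5,1) (5,2) (6,0) (6,1) (6,2)] -> total=30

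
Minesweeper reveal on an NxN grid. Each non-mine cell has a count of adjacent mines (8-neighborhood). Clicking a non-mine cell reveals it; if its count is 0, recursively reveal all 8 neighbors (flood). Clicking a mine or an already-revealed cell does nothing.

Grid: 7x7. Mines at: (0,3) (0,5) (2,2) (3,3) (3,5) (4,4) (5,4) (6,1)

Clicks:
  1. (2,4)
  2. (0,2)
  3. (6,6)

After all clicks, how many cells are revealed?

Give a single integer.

Click 1 (2,4) count=2: revealed 1 new [(2,4)] -> total=1
Click 2 (0,2) count=1: revealed 1 new [(0,2)] -> total=2
Click 3 (6,6) count=0: revealed 6 new [(4,5) (4,6) (5,5) (5,6) (6,5) (6,6)] -> total=8

Answer: 8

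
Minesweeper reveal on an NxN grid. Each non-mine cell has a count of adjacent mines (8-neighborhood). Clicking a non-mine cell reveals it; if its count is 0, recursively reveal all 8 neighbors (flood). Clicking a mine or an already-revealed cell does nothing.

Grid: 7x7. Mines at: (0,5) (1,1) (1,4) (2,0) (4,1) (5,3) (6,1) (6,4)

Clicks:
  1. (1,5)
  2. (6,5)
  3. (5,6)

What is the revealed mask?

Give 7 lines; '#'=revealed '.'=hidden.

Click 1 (1,5) count=2: revealed 1 new [(1,5)] -> total=1
Click 2 (6,5) count=1: revealed 1 new [(6,5)] -> total=2
Click 3 (5,6) count=0: revealed 20 new [(1,6) (2,2) (2,3) (2,4) (2,5) (2,6) (3,2) (3,3) (3,4) (3,5) (3,6) (4,2) (4,3) (4,4) (4,5) (4,6) (5,4) (5,5) (5,6) (6,6)] -> total=22

Answer: .......
.....##
..#####
..#####
..#####
....###
.....##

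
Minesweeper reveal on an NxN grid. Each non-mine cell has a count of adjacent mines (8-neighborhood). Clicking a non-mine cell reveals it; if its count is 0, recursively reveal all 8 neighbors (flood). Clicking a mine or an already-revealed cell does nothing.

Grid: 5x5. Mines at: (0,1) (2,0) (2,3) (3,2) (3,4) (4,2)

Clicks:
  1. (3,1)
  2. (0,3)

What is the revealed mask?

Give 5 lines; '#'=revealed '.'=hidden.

Answer: ..###
..###
.....
.#...
.....

Derivation:
Click 1 (3,1) count=3: revealed 1 new [(3,1)] -> total=1
Click 2 (0,3) count=0: revealed 6 new [(0,2) (0,3) (0,4) (1,2) (1,3) (1,4)] -> total=7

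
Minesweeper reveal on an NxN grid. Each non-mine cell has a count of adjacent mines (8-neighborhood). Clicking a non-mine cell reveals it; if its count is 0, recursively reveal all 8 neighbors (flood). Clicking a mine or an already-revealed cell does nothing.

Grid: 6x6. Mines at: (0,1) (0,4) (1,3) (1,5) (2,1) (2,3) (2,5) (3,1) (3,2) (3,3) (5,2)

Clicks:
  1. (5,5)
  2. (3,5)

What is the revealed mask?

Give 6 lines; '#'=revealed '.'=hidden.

Click 1 (5,5) count=0: revealed 8 new [(3,4) (3,5) (4,3) (4,4) (4,5) (5,3) (5,4) (5,5)] -> total=8
Click 2 (3,5) count=1: revealed 0 new [(none)] -> total=8

Answer: ......
......
......
....##
...###
...###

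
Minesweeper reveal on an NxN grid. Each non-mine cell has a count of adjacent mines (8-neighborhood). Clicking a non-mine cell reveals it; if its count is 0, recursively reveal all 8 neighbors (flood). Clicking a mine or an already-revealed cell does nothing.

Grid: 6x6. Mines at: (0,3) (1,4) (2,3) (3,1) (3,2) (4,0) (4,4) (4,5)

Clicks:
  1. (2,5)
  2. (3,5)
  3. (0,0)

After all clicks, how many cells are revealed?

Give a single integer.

Click 1 (2,5) count=1: revealed 1 new [(2,5)] -> total=1
Click 2 (3,5) count=2: revealed 1 new [(3,5)] -> total=2
Click 3 (0,0) count=0: revealed 9 new [(0,0) (0,1) (0,2) (1,0) (1,1) (1,2) (2,0) (2,1) (2,2)] -> total=11

Answer: 11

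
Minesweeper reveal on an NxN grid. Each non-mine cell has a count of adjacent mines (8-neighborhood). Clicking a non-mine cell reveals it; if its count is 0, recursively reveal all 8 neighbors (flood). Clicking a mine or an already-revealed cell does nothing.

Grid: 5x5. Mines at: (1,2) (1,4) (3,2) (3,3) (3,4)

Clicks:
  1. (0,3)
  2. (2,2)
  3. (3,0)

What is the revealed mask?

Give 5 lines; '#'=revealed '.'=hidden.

Answer: ##.#.
##...
###..
##...
##...

Derivation:
Click 1 (0,3) count=2: revealed 1 new [(0,3)] -> total=1
Click 2 (2,2) count=3: revealed 1 new [(2,2)] -> total=2
Click 3 (3,0) count=0: revealed 10 new [(0,0) (0,1) (1,0) (1,1) (2,0) (2,1) (3,0) (3,1) (4,0) (4,1)] -> total=12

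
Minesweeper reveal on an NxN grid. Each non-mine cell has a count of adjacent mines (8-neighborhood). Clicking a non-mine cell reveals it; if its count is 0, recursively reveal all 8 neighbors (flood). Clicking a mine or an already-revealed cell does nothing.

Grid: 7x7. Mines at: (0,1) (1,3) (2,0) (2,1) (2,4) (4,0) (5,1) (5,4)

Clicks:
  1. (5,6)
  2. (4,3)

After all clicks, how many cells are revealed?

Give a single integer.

Answer: 17

Derivation:
Click 1 (5,6) count=0: revealed 16 new [(0,4) (0,5) (0,6) (1,4) (1,5) (1,6) (2,5) (2,6) (3,5) (3,6) (4,5) (4,6) (5,5) (5,6) (6,5) (6,6)] -> total=16
Click 2 (4,3) count=1: revealed 1 new [(4,3)] -> total=17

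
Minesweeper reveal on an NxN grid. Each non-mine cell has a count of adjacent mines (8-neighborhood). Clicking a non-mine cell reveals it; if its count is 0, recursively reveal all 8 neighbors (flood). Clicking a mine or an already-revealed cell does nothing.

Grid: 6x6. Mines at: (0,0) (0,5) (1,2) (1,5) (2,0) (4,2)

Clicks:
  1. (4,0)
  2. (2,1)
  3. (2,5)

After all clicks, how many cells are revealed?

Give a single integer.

Click 1 (4,0) count=0: revealed 6 new [(3,0) (3,1) (4,0) (4,1) (5,0) (5,1)] -> total=6
Click 2 (2,1) count=2: revealed 1 new [(2,1)] -> total=7
Click 3 (2,5) count=1: revealed 1 new [(2,5)] -> total=8

Answer: 8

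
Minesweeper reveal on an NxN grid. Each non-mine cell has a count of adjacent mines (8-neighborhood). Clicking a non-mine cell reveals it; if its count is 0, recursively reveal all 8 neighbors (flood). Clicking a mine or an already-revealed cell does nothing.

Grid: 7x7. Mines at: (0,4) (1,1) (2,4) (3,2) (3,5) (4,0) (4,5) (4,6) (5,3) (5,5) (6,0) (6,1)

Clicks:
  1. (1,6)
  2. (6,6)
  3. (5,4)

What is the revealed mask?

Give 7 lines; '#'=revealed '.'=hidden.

Answer: .....##
.....##
.....##
.......
.......
....#..
......#

Derivation:
Click 1 (1,6) count=0: revealed 6 new [(0,5) (0,6) (1,5) (1,6) (2,5) (2,6)] -> total=6
Click 2 (6,6) count=1: revealed 1 new [(6,6)] -> total=7
Click 3 (5,4) count=3: revealed 1 new [(5,4)] -> total=8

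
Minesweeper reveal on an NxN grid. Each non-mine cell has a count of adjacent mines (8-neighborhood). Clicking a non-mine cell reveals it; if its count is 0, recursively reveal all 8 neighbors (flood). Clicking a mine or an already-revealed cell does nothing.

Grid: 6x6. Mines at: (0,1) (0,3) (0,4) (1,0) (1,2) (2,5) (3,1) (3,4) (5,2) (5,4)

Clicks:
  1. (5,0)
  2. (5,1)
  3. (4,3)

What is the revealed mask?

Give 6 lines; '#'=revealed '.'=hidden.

Click 1 (5,0) count=0: revealed 4 new [(4,0) (4,1) (5,0) (5,1)] -> total=4
Click 2 (5,1) count=1: revealed 0 new [(none)] -> total=4
Click 3 (4,3) count=3: revealed 1 new [(4,3)] -> total=5

Answer: ......
......
......
......
##.#..
##....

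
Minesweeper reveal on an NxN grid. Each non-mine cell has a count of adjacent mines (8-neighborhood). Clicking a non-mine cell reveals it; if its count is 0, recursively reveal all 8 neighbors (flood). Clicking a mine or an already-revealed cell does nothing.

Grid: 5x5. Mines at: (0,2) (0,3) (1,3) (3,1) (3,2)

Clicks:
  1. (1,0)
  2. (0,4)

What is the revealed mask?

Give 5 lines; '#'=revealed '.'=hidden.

Click 1 (1,0) count=0: revealed 6 new [(0,0) (0,1) (1,0) (1,1) (2,0) (2,1)] -> total=6
Click 2 (0,4) count=2: revealed 1 new [(0,4)] -> total=7

Answer: ##..#
##...
##...
.....
.....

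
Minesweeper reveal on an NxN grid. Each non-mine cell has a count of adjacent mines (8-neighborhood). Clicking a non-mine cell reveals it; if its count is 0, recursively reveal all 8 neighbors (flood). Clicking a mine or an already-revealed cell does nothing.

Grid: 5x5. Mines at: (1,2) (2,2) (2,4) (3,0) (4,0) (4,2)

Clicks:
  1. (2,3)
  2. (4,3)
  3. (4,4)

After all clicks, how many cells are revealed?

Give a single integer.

Answer: 5

Derivation:
Click 1 (2,3) count=3: revealed 1 new [(2,3)] -> total=1
Click 2 (4,3) count=1: revealed 1 new [(4,3)] -> total=2
Click 3 (4,4) count=0: revealed 3 new [(3,3) (3,4) (4,4)] -> total=5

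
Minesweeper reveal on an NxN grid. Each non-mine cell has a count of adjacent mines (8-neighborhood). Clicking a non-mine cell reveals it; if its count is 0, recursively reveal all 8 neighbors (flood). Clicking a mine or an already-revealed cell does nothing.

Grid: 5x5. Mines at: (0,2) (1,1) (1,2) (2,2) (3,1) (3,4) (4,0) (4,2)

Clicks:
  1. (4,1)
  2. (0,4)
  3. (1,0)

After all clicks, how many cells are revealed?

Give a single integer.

Click 1 (4,1) count=3: revealed 1 new [(4,1)] -> total=1
Click 2 (0,4) count=0: revealed 6 new [(0,3) (0,4) (1,3) (1,4) (2,3) (2,4)] -> total=7
Click 3 (1,0) count=1: revealed 1 new [(1,0)] -> total=8

Answer: 8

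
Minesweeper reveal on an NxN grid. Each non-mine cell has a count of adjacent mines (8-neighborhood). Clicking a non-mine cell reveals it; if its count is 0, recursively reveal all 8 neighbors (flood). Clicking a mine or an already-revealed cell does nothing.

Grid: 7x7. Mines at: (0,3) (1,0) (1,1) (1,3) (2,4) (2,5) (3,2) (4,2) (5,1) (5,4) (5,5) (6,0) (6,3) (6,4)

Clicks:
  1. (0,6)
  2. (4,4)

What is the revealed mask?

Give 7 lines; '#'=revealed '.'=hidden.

Click 1 (0,6) count=0: revealed 6 new [(0,4) (0,5) (0,6) (1,4) (1,5) (1,6)] -> total=6
Click 2 (4,4) count=2: revealed 1 new [(4,4)] -> total=7

Answer: ....###
....###
.......
.......
....#..
.......
.......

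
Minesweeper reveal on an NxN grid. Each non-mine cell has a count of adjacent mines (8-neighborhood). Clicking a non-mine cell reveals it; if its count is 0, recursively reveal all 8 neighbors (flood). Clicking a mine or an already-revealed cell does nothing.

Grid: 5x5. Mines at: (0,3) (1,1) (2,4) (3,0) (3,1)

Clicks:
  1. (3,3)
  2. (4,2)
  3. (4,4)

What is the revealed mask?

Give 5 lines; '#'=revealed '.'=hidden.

Answer: .....
.....
.....
..###
..###

Derivation:
Click 1 (3,3) count=1: revealed 1 new [(3,3)] -> total=1
Click 2 (4,2) count=1: revealed 1 new [(4,2)] -> total=2
Click 3 (4,4) count=0: revealed 4 new [(3,2) (3,4) (4,3) (4,4)] -> total=6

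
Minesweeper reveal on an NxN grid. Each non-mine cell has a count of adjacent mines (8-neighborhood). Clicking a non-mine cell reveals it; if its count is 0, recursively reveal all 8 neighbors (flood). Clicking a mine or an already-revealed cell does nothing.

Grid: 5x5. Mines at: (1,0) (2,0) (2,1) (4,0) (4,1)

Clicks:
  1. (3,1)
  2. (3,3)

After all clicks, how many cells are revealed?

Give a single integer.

Answer: 18

Derivation:
Click 1 (3,1) count=4: revealed 1 new [(3,1)] -> total=1
Click 2 (3,3) count=0: revealed 17 new [(0,1) (0,2) (0,3) (0,4) (1,1) (1,2) (1,3) (1,4) (2,2) (2,3) (2,4) (3,2) (3,3) (3,4) (4,2) (4,3) (4,4)] -> total=18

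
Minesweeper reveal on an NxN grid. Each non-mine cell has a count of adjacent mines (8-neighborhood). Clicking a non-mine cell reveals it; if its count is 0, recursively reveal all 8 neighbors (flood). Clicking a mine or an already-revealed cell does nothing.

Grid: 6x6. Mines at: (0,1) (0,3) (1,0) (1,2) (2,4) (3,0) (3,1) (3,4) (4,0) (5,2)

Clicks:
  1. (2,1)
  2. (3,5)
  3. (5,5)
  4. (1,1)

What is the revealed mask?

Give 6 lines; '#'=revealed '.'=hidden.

Answer: ......
.#....
.#....
.....#
...###
...###

Derivation:
Click 1 (2,1) count=4: revealed 1 new [(2,1)] -> total=1
Click 2 (3,5) count=2: revealed 1 new [(3,5)] -> total=2
Click 3 (5,5) count=0: revealed 6 new [(4,3) (4,4) (4,5) (5,3) (5,4) (5,5)] -> total=8
Click 4 (1,1) count=3: revealed 1 new [(1,1)] -> total=9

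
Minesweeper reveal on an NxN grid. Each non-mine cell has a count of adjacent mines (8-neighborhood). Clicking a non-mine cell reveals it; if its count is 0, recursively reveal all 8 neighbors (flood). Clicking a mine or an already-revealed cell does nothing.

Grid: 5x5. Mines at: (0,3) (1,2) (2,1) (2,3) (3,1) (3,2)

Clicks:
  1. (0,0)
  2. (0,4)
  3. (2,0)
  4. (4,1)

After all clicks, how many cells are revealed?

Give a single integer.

Answer: 7

Derivation:
Click 1 (0,0) count=0: revealed 4 new [(0,0) (0,1) (1,0) (1,1)] -> total=4
Click 2 (0,4) count=1: revealed 1 new [(0,4)] -> total=5
Click 3 (2,0) count=2: revealed 1 new [(2,0)] -> total=6
Click 4 (4,1) count=2: revealed 1 new [(4,1)] -> total=7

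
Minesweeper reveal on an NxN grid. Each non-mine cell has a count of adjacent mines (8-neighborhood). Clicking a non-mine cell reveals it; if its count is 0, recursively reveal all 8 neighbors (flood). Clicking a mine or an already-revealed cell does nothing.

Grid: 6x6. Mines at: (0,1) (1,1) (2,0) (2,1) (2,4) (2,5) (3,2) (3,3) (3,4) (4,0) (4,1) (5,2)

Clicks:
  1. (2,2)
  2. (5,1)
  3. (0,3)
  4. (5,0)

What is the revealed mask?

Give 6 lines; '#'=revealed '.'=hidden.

Click 1 (2,2) count=4: revealed 1 new [(2,2)] -> total=1
Click 2 (5,1) count=3: revealed 1 new [(5,1)] -> total=2
Click 3 (0,3) count=0: revealed 8 new [(0,2) (0,3) (0,4) (0,5) (1,2) (1,3) (1,4) (1,5)] -> total=10
Click 4 (5,0) count=2: revealed 1 new [(5,0)] -> total=11

Answer: ..####
..####
..#...
......
......
##....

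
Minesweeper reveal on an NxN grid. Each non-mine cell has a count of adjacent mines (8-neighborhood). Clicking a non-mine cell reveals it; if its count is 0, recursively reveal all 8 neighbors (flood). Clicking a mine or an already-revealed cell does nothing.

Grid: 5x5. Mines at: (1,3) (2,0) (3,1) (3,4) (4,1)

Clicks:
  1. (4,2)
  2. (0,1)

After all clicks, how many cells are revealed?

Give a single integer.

Click 1 (4,2) count=2: revealed 1 new [(4,2)] -> total=1
Click 2 (0,1) count=0: revealed 6 new [(0,0) (0,1) (0,2) (1,0) (1,1) (1,2)] -> total=7

Answer: 7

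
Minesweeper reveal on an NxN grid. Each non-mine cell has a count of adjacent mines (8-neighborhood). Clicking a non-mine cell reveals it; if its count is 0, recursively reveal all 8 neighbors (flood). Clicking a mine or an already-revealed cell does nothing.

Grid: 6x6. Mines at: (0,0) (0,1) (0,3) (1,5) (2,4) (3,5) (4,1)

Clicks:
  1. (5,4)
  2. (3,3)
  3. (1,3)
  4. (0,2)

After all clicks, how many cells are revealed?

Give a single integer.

Click 1 (5,4) count=0: revealed 11 new [(3,2) (3,3) (3,4) (4,2) (4,3) (4,4) (4,5) (5,2) (5,3) (5,4) (5,5)] -> total=11
Click 2 (3,3) count=1: revealed 0 new [(none)] -> total=11
Click 3 (1,3) count=2: revealed 1 new [(1,3)] -> total=12
Click 4 (0,2) count=2: revealed 1 new [(0,2)] -> total=13

Answer: 13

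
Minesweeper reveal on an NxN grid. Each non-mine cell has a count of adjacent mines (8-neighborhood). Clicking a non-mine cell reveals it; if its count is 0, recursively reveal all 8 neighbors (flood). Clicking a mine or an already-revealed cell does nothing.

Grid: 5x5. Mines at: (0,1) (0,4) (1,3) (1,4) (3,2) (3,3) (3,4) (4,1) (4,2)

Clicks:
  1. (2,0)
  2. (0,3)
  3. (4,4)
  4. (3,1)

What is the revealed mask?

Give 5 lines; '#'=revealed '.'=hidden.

Answer: ...#.
##...
##...
##...
....#

Derivation:
Click 1 (2,0) count=0: revealed 6 new [(1,0) (1,1) (2,0) (2,1) (3,0) (3,1)] -> total=6
Click 2 (0,3) count=3: revealed 1 new [(0,3)] -> total=7
Click 3 (4,4) count=2: revealed 1 new [(4,4)] -> total=8
Click 4 (3,1) count=3: revealed 0 new [(none)] -> total=8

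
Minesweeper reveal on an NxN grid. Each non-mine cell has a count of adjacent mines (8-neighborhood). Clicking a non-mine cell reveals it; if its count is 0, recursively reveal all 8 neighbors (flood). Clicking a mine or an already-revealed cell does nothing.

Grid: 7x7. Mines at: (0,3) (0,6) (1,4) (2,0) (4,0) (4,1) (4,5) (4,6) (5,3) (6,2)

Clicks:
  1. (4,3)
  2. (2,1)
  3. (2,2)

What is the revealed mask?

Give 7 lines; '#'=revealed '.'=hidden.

Click 1 (4,3) count=1: revealed 1 new [(4,3)] -> total=1
Click 2 (2,1) count=1: revealed 1 new [(2,1)] -> total=2
Click 3 (2,2) count=0: revealed 12 new [(1,1) (1,2) (1,3) (2,2) (2,3) (2,4) (3,1) (3,2) (3,3) (3,4) (4,2) (4,4)] -> total=14

Answer: .......
.###...
.####..
.####..
..###..
.......
.......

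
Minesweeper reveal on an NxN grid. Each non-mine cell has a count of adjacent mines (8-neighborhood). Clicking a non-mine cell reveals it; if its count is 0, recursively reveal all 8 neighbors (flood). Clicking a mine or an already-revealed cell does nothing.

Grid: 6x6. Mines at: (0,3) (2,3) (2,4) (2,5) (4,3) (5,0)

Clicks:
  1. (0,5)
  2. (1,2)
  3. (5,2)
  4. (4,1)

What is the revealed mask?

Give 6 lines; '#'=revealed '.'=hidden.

Click 1 (0,5) count=0: revealed 4 new [(0,4) (0,5) (1,4) (1,5)] -> total=4
Click 2 (1,2) count=2: revealed 1 new [(1,2)] -> total=5
Click 3 (5,2) count=1: revealed 1 new [(5,2)] -> total=6
Click 4 (4,1) count=1: revealed 1 new [(4,1)] -> total=7

Answer: ....##
..#.##
......
......
.#....
..#...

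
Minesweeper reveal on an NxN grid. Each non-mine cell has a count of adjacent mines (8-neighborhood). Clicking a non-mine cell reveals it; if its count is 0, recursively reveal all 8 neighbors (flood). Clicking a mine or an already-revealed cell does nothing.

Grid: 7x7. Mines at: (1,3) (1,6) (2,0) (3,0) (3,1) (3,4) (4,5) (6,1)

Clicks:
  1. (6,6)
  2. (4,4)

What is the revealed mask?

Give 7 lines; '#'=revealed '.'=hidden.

Answer: .......
.......
.......
.......
..###..
..#####
..#####

Derivation:
Click 1 (6,6) count=0: revealed 13 new [(4,2) (4,3) (4,4) (5,2) (5,3) (5,4) (5,5) (5,6) (6,2) (6,3) (6,4) (6,5) (6,6)] -> total=13
Click 2 (4,4) count=2: revealed 0 new [(none)] -> total=13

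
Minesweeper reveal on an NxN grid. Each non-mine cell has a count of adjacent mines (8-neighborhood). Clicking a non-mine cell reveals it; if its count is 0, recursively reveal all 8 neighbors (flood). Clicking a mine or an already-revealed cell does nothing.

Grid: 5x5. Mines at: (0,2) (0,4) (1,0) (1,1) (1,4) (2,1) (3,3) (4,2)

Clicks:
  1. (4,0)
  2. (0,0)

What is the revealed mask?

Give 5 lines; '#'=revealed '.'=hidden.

Answer: #....
.....
.....
##...
##...

Derivation:
Click 1 (4,0) count=0: revealed 4 new [(3,0) (3,1) (4,0) (4,1)] -> total=4
Click 2 (0,0) count=2: revealed 1 new [(0,0)] -> total=5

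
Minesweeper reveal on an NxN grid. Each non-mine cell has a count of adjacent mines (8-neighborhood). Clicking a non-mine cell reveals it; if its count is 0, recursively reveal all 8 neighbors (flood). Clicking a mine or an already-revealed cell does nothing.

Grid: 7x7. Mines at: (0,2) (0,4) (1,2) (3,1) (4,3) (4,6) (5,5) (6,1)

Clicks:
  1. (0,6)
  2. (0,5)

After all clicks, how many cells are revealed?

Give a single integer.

Click 1 (0,6) count=0: revealed 14 new [(0,5) (0,6) (1,3) (1,4) (1,5) (1,6) (2,3) (2,4) (2,5) (2,6) (3,3) (3,4) (3,5) (3,6)] -> total=14
Click 2 (0,5) count=1: revealed 0 new [(none)] -> total=14

Answer: 14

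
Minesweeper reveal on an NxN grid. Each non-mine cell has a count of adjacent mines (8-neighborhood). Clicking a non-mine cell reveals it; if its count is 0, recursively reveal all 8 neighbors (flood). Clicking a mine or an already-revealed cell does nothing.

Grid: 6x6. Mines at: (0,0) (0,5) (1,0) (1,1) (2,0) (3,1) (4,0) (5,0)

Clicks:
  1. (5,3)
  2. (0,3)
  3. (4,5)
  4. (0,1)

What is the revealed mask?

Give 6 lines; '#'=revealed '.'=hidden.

Answer: .####.
..####
..####
..####
.#####
.#####

Derivation:
Click 1 (5,3) count=0: revealed 25 new [(0,2) (0,3) (0,4) (1,2) (1,3) (1,4) (1,5) (2,2) (2,3) (2,4) (2,5) (3,2) (3,3) (3,4) (3,5) (4,1) (4,2) (4,3) (4,4) (4,5) (5,1) (5,2) (5,3) (5,4) (5,5)] -> total=25
Click 2 (0,3) count=0: revealed 0 new [(none)] -> total=25
Click 3 (4,5) count=0: revealed 0 new [(none)] -> total=25
Click 4 (0,1) count=3: revealed 1 new [(0,1)] -> total=26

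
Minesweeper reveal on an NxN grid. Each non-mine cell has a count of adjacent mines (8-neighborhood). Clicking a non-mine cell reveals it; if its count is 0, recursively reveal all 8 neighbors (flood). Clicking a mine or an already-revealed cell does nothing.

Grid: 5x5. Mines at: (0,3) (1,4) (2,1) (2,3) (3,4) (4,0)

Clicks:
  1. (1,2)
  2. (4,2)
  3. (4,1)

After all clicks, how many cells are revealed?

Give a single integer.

Click 1 (1,2) count=3: revealed 1 new [(1,2)] -> total=1
Click 2 (4,2) count=0: revealed 6 new [(3,1) (3,2) (3,3) (4,1) (4,2) (4,3)] -> total=7
Click 3 (4,1) count=1: revealed 0 new [(none)] -> total=7

Answer: 7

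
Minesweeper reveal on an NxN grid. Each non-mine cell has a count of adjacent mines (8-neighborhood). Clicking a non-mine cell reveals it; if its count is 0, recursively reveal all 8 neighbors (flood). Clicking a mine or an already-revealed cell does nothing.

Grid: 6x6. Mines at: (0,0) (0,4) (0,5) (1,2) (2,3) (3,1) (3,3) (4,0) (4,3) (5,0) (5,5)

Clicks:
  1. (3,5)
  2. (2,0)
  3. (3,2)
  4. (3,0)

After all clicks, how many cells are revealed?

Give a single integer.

Answer: 11

Derivation:
Click 1 (3,5) count=0: revealed 8 new [(1,4) (1,5) (2,4) (2,5) (3,4) (3,5) (4,4) (4,5)] -> total=8
Click 2 (2,0) count=1: revealed 1 new [(2,0)] -> total=9
Click 3 (3,2) count=4: revealed 1 new [(3,2)] -> total=10
Click 4 (3,0) count=2: revealed 1 new [(3,0)] -> total=11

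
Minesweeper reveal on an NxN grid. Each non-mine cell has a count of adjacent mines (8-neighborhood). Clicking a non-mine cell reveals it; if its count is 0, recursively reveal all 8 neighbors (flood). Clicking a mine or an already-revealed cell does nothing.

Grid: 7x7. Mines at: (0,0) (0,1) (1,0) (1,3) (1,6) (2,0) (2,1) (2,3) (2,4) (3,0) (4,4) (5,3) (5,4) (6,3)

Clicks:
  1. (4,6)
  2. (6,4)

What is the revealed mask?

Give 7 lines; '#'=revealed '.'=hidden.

Click 1 (4,6) count=0: revealed 10 new [(2,5) (2,6) (3,5) (3,6) (4,5) (4,6) (5,5) (5,6) (6,5) (6,6)] -> total=10
Click 2 (6,4) count=3: revealed 1 new [(6,4)] -> total=11

Answer: .......
.......
.....##
.....##
.....##
.....##
....###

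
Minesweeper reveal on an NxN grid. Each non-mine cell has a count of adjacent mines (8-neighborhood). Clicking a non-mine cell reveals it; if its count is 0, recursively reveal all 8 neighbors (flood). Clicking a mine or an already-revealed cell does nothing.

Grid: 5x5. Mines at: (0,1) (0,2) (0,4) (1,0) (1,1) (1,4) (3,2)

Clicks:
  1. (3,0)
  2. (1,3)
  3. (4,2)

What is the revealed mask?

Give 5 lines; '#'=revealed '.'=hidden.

Click 1 (3,0) count=0: revealed 6 new [(2,0) (2,1) (3,0) (3,1) (4,0) (4,1)] -> total=6
Click 2 (1,3) count=3: revealed 1 new [(1,3)] -> total=7
Click 3 (4,2) count=1: revealed 1 new [(4,2)] -> total=8

Answer: .....
...#.
##...
##...
###..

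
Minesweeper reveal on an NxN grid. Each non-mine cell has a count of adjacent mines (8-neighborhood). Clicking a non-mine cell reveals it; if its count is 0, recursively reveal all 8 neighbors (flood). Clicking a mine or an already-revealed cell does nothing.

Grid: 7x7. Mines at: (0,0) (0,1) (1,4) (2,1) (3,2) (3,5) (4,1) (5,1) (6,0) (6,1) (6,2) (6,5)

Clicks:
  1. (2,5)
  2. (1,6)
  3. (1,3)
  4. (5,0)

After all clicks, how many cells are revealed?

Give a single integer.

Click 1 (2,5) count=2: revealed 1 new [(2,5)] -> total=1
Click 2 (1,6) count=0: revealed 5 new [(0,5) (0,6) (1,5) (1,6) (2,6)] -> total=6
Click 3 (1,3) count=1: revealed 1 new [(1,3)] -> total=7
Click 4 (5,0) count=4: revealed 1 new [(5,0)] -> total=8

Answer: 8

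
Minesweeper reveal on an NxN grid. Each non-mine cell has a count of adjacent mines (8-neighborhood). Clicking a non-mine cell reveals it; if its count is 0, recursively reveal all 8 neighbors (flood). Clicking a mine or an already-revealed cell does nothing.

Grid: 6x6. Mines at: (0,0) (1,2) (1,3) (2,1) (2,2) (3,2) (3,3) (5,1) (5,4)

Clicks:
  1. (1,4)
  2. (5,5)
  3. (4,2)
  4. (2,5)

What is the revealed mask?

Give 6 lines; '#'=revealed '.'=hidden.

Click 1 (1,4) count=1: revealed 1 new [(1,4)] -> total=1
Click 2 (5,5) count=1: revealed 1 new [(5,5)] -> total=2
Click 3 (4,2) count=3: revealed 1 new [(4,2)] -> total=3
Click 4 (2,5) count=0: revealed 9 new [(0,4) (0,5) (1,5) (2,4) (2,5) (3,4) (3,5) (4,4) (4,5)] -> total=12

Answer: ....##
....##
....##
....##
..#.##
.....#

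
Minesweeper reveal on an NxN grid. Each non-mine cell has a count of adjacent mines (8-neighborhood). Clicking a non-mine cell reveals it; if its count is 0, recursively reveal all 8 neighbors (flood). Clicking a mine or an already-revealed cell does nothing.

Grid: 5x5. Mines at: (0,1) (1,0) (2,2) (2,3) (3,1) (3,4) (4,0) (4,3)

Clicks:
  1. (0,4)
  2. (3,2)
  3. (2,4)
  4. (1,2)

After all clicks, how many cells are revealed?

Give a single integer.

Answer: 8

Derivation:
Click 1 (0,4) count=0: revealed 6 new [(0,2) (0,3) (0,4) (1,2) (1,3) (1,4)] -> total=6
Click 2 (3,2) count=4: revealed 1 new [(3,2)] -> total=7
Click 3 (2,4) count=2: revealed 1 new [(2,4)] -> total=8
Click 4 (1,2) count=3: revealed 0 new [(none)] -> total=8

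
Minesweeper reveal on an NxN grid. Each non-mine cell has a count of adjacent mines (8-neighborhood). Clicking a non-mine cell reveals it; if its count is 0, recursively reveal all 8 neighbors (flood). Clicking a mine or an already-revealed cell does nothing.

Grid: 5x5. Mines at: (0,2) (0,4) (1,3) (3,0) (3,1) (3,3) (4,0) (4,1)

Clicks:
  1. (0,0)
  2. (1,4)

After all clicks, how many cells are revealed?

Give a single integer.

Click 1 (0,0) count=0: revealed 6 new [(0,0) (0,1) (1,0) (1,1) (2,0) (2,1)] -> total=6
Click 2 (1,4) count=2: revealed 1 new [(1,4)] -> total=7

Answer: 7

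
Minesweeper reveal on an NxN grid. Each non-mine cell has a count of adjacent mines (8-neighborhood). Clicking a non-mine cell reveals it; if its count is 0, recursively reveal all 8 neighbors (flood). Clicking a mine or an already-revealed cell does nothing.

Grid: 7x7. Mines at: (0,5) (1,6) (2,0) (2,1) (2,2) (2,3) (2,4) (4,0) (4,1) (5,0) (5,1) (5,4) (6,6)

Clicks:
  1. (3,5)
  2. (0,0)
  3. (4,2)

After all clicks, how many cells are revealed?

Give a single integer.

Answer: 12

Derivation:
Click 1 (3,5) count=1: revealed 1 new [(3,5)] -> total=1
Click 2 (0,0) count=0: revealed 10 new [(0,0) (0,1) (0,2) (0,3) (0,4) (1,0) (1,1) (1,2) (1,3) (1,4)] -> total=11
Click 3 (4,2) count=2: revealed 1 new [(4,2)] -> total=12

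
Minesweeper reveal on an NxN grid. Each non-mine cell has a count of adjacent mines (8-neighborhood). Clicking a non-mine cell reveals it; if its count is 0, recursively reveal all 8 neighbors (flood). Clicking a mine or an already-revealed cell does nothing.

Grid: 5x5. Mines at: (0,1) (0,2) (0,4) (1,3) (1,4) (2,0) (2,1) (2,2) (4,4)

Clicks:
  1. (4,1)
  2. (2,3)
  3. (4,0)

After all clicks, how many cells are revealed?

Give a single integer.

Click 1 (4,1) count=0: revealed 8 new [(3,0) (3,1) (3,2) (3,3) (4,0) (4,1) (4,2) (4,3)] -> total=8
Click 2 (2,3) count=3: revealed 1 new [(2,3)] -> total=9
Click 3 (4,0) count=0: revealed 0 new [(none)] -> total=9

Answer: 9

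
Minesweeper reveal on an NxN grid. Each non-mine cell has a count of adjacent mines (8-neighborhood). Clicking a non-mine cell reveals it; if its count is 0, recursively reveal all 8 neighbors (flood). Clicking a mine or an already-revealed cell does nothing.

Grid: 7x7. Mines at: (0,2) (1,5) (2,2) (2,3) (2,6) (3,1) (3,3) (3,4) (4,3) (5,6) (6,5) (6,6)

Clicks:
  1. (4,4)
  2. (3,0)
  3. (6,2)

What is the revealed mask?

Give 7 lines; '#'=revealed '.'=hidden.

Answer: .......
.......
.......
#......
###.#..
#####..
#####..

Derivation:
Click 1 (4,4) count=3: revealed 1 new [(4,4)] -> total=1
Click 2 (3,0) count=1: revealed 1 new [(3,0)] -> total=2
Click 3 (6,2) count=0: revealed 13 new [(4,0) (4,1) (4,2) (5,0) (5,1) (5,2) (5,3) (5,4) (6,0) (6,1) (6,2) (6,3) (6,4)] -> total=15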